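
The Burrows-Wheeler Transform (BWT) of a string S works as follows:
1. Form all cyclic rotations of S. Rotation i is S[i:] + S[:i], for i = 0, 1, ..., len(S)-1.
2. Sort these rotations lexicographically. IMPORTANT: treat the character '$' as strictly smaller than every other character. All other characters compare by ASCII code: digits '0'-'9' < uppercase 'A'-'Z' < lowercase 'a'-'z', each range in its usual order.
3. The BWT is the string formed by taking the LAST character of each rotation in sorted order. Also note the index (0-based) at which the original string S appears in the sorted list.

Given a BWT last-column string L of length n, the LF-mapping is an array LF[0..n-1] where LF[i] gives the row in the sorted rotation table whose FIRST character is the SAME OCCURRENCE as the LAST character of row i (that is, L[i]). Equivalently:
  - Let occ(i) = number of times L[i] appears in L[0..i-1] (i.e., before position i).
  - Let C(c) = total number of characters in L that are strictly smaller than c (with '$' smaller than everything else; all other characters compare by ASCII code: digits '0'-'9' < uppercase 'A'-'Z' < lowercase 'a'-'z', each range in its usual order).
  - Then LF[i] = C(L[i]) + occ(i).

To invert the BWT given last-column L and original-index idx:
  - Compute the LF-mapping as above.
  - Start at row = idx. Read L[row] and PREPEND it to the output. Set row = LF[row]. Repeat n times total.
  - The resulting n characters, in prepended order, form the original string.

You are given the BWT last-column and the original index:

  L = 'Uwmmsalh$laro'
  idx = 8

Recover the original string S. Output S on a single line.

LF mapping: 1 12 7 8 11 2 5 4 0 6 3 10 9
Walk LF starting at row 8, prepending L[row]:
  step 1: row=8, L[8]='$', prepend. Next row=LF[8]=0
  step 2: row=0, L[0]='U', prepend. Next row=LF[0]=1
  step 3: row=1, L[1]='w', prepend. Next row=LF[1]=12
  step 4: row=12, L[12]='o', prepend. Next row=LF[12]=9
  step 5: row=9, L[9]='l', prepend. Next row=LF[9]=6
  step 6: row=6, L[6]='l', prepend. Next row=LF[6]=5
  step 7: row=5, L[5]='a', prepend. Next row=LF[5]=2
  step 8: row=2, L[2]='m', prepend. Next row=LF[2]=7
  step 9: row=7, L[7]='h', prepend. Next row=LF[7]=4
  step 10: row=4, L[4]='s', prepend. Next row=LF[4]=11
  step 11: row=11, L[11]='r', prepend. Next row=LF[11]=10
  step 12: row=10, L[10]='a', prepend. Next row=LF[10]=3
  step 13: row=3, L[3]='m', prepend. Next row=LF[3]=8
Reversed output: marshmallowU$

Answer: marshmallowU$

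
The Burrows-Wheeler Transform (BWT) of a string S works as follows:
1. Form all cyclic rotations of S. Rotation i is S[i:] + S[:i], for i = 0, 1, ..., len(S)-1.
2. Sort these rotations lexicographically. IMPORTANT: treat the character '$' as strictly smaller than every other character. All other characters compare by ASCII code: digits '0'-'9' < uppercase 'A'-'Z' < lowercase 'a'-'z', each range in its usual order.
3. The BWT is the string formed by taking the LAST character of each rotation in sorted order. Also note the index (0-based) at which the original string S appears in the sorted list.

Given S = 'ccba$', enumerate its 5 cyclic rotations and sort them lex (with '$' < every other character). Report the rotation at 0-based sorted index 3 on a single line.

Answer: cba$c

Derivation:
All 5 rotations (rotation i = S[i:]+S[:i]):
  rot[0] = ccba$
  rot[1] = cba$c
  rot[2] = ba$cc
  rot[3] = a$ccb
  rot[4] = $ccba
Sorted (with $ < everything):
  sorted[0] = $ccba
  sorted[1] = a$ccb
  sorted[2] = ba$cc
  sorted[3] = cba$c
  sorted[4] = ccba$
sorted[3] = cba$c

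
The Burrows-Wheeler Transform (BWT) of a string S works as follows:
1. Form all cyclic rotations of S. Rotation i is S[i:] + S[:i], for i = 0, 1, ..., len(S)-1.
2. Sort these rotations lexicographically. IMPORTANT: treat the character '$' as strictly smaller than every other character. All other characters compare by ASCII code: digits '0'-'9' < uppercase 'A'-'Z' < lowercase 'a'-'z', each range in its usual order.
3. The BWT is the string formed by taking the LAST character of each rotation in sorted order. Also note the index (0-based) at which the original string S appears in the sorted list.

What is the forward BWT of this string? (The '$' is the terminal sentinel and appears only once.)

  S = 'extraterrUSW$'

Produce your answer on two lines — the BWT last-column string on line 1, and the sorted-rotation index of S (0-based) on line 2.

All 13 rotations (rotation i = S[i:]+S[:i]):
  rot[0] = extraterrUSW$
  rot[1] = xtraterrUSW$e
  rot[2] = traterrUSW$ex
  rot[3] = raterrUSW$ext
  rot[4] = aterrUSW$extr
  rot[5] = terrUSW$extra
  rot[6] = errUSW$extrat
  rot[7] = rrUSW$extrate
  rot[8] = rUSW$extrater
  rot[9] = USW$extraterr
  rot[10] = SW$extraterrU
  rot[11] = W$extraterrUS
  rot[12] = $extraterrUSW
Sorted (with $ < everything):
  sorted[0] = $extraterrUSW  (last char: 'W')
  sorted[1] = SW$extraterrU  (last char: 'U')
  sorted[2] = USW$extraterr  (last char: 'r')
  sorted[3] = W$extraterrUS  (last char: 'S')
  sorted[4] = aterrUSW$extr  (last char: 'r')
  sorted[5] = errUSW$extrat  (last char: 't')
  sorted[6] = extraterrUSW$  (last char: '$')
  sorted[7] = rUSW$extrater  (last char: 'r')
  sorted[8] = raterrUSW$ext  (last char: 't')
  sorted[9] = rrUSW$extrate  (last char: 'e')
  sorted[10] = terrUSW$extra  (last char: 'a')
  sorted[11] = traterrUSW$ex  (last char: 'x')
  sorted[12] = xtraterrUSW$e  (last char: 'e')
Last column: WUrSrt$rteaxe
Original string S is at sorted index 6

Answer: WUrSrt$rteaxe
6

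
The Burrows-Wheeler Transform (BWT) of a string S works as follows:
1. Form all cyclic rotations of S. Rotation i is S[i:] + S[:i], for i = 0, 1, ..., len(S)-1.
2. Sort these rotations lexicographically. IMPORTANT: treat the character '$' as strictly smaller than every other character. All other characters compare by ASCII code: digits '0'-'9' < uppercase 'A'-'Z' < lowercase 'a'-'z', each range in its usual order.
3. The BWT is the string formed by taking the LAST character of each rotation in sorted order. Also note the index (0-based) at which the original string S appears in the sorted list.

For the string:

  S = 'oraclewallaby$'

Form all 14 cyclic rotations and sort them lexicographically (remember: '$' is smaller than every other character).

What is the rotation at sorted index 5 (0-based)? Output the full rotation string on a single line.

Answer: clewallaby$ora

Derivation:
All 14 rotations (rotation i = S[i:]+S[:i]):
  rot[0] = oraclewallaby$
  rot[1] = raclewallaby$o
  rot[2] = aclewallaby$or
  rot[3] = clewallaby$ora
  rot[4] = lewallaby$orac
  rot[5] = ewallaby$oracl
  rot[6] = wallaby$oracle
  rot[7] = allaby$oraclew
  rot[8] = llaby$oraclewa
  rot[9] = laby$oraclewal
  rot[10] = aby$oraclewall
  rot[11] = by$oraclewalla
  rot[12] = y$oraclewallab
  rot[13] = $oraclewallaby
Sorted (with $ < everything):
  sorted[0] = $oraclewallaby
  sorted[1] = aby$oraclewall
  sorted[2] = aclewallaby$or
  sorted[3] = allaby$oraclew
  sorted[4] = by$oraclewalla
  sorted[5] = clewallaby$ora
  sorted[6] = ewallaby$oracl
  sorted[7] = laby$oraclewal
  sorted[8] = lewallaby$orac
  sorted[9] = llaby$oraclewa
  sorted[10] = oraclewallaby$
  sorted[11] = raclewallaby$o
  sorted[12] = wallaby$oracle
  sorted[13] = y$oraclewallab
sorted[5] = clewallaby$ora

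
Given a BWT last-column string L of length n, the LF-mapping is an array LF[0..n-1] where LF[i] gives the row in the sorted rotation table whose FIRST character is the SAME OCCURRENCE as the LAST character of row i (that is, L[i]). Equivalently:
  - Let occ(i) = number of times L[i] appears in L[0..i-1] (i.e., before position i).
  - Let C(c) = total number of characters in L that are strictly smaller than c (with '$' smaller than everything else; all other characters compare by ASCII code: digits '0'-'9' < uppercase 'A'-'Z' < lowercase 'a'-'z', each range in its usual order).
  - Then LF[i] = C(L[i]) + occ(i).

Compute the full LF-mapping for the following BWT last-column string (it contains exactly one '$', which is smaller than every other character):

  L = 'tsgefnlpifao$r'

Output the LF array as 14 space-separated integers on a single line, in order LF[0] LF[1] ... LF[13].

Char counts: '$':1, 'a':1, 'e':1, 'f':2, 'g':1, 'i':1, 'l':1, 'n':1, 'o':1, 'p':1, 'r':1, 's':1, 't':1
C (first-col start): C('$')=0, C('a')=1, C('e')=2, C('f')=3, C('g')=5, C('i')=6, C('l')=7, C('n')=8, C('o')=9, C('p')=10, C('r')=11, C('s')=12, C('t')=13
L[0]='t': occ=0, LF[0]=C('t')+0=13+0=13
L[1]='s': occ=0, LF[1]=C('s')+0=12+0=12
L[2]='g': occ=0, LF[2]=C('g')+0=5+0=5
L[3]='e': occ=0, LF[3]=C('e')+0=2+0=2
L[4]='f': occ=0, LF[4]=C('f')+0=3+0=3
L[5]='n': occ=0, LF[5]=C('n')+0=8+0=8
L[6]='l': occ=0, LF[6]=C('l')+0=7+0=7
L[7]='p': occ=0, LF[7]=C('p')+0=10+0=10
L[8]='i': occ=0, LF[8]=C('i')+0=6+0=6
L[9]='f': occ=1, LF[9]=C('f')+1=3+1=4
L[10]='a': occ=0, LF[10]=C('a')+0=1+0=1
L[11]='o': occ=0, LF[11]=C('o')+0=9+0=9
L[12]='$': occ=0, LF[12]=C('$')+0=0+0=0
L[13]='r': occ=0, LF[13]=C('r')+0=11+0=11

Answer: 13 12 5 2 3 8 7 10 6 4 1 9 0 11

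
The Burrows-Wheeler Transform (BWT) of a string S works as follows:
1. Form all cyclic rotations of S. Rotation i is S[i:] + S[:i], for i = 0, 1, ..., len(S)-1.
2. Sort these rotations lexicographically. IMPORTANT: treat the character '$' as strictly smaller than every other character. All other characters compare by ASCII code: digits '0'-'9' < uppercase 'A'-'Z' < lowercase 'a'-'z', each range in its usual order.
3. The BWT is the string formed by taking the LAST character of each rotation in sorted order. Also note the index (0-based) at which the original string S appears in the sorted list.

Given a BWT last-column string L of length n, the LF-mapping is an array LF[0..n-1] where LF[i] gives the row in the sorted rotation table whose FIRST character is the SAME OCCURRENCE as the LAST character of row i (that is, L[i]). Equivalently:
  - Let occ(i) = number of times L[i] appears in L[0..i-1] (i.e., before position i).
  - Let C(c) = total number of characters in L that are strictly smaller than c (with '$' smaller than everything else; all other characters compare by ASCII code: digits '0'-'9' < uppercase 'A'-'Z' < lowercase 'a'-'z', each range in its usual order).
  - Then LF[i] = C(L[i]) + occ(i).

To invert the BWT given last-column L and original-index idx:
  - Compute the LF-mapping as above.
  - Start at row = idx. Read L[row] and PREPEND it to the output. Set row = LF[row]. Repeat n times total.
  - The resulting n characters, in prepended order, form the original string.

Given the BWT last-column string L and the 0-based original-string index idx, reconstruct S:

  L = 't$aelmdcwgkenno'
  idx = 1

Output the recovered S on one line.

LF mapping: 13 0 1 4 8 9 3 2 14 6 7 5 10 11 12
Walk LF starting at row 1, prepending L[row]:
  step 1: row=1, L[1]='$', prepend. Next row=LF[1]=0
  step 2: row=0, L[0]='t', prepend. Next row=LF[0]=13
  step 3: row=13, L[13]='n', prepend. Next row=LF[13]=11
  step 4: row=11, L[11]='e', prepend. Next row=LF[11]=5
  step 5: row=5, L[5]='m', prepend. Next row=LF[5]=9
  step 6: row=9, L[9]='g', prepend. Next row=LF[9]=6
  step 7: row=6, L[6]='d', prepend. Next row=LF[6]=3
  step 8: row=3, L[3]='e', prepend. Next row=LF[3]=4
  step 9: row=4, L[4]='l', prepend. Next row=LF[4]=8
  step 10: row=8, L[8]='w', prepend. Next row=LF[8]=14
  step 11: row=14, L[14]='o', prepend. Next row=LF[14]=12
  step 12: row=12, L[12]='n', prepend. Next row=LF[12]=10
  step 13: row=10, L[10]='k', prepend. Next row=LF[10]=7
  step 14: row=7, L[7]='c', prepend. Next row=LF[7]=2
  step 15: row=2, L[2]='a', prepend. Next row=LF[2]=1
Reversed output: acknowledgment$

Answer: acknowledgment$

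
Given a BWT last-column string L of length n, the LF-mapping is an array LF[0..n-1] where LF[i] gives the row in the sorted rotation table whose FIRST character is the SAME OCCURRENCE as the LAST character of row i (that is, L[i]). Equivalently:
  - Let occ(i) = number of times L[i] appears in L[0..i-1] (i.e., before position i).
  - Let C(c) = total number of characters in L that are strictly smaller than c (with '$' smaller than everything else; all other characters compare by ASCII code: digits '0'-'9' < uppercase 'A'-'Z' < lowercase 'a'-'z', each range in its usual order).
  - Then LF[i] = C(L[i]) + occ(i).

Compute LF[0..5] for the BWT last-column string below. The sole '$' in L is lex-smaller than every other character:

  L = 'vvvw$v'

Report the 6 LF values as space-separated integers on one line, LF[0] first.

Answer: 1 2 3 5 0 4

Derivation:
Char counts: '$':1, 'v':4, 'w':1
C (first-col start): C('$')=0, C('v')=1, C('w')=5
L[0]='v': occ=0, LF[0]=C('v')+0=1+0=1
L[1]='v': occ=1, LF[1]=C('v')+1=1+1=2
L[2]='v': occ=2, LF[2]=C('v')+2=1+2=3
L[3]='w': occ=0, LF[3]=C('w')+0=5+0=5
L[4]='$': occ=0, LF[4]=C('$')+0=0+0=0
L[5]='v': occ=3, LF[5]=C('v')+3=1+3=4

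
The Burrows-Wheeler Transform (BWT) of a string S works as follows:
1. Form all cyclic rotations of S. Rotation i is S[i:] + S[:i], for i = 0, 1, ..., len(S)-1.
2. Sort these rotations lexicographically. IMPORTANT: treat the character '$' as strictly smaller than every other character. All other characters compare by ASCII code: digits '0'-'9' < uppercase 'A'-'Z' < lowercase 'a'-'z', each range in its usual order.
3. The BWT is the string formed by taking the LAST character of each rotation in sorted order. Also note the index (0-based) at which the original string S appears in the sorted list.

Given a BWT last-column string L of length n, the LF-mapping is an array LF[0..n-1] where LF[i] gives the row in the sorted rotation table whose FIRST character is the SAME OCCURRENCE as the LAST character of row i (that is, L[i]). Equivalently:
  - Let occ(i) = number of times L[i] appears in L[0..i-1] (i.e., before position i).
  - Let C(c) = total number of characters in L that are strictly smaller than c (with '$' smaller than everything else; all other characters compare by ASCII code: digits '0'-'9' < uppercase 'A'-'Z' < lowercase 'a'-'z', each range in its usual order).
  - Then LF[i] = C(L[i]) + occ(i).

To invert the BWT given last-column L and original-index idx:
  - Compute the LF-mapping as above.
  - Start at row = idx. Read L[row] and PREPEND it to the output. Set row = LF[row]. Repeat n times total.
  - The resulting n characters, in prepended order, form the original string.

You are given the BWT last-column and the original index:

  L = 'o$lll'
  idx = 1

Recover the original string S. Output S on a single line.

LF mapping: 4 0 1 2 3
Walk LF starting at row 1, prepending L[row]:
  step 1: row=1, L[1]='$', prepend. Next row=LF[1]=0
  step 2: row=0, L[0]='o', prepend. Next row=LF[0]=4
  step 3: row=4, L[4]='l', prepend. Next row=LF[4]=3
  step 4: row=3, L[3]='l', prepend. Next row=LF[3]=2
  step 5: row=2, L[2]='l', prepend. Next row=LF[2]=1
Reversed output: lllo$

Answer: lllo$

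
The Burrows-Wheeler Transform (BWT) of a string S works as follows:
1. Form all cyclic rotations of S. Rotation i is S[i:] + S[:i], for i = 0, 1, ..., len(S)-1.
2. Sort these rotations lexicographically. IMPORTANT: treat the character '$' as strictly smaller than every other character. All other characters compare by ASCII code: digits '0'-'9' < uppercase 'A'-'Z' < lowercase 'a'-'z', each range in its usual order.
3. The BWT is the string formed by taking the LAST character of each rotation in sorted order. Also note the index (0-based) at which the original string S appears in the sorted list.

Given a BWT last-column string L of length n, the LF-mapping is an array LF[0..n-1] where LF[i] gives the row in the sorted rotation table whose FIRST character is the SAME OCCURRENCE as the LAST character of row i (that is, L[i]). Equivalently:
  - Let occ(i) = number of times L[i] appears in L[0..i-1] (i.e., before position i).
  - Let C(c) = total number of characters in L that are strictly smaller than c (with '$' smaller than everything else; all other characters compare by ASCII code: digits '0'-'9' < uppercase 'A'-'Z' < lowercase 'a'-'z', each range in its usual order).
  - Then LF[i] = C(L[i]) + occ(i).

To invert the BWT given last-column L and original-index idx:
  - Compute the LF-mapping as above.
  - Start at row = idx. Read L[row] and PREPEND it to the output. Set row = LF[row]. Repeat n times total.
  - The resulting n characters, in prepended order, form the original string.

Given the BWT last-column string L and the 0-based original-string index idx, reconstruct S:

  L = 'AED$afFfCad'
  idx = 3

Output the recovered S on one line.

LF mapping: 1 4 3 0 6 9 5 10 2 7 8
Walk LF starting at row 3, prepending L[row]:
  step 1: row=3, L[3]='$', prepend. Next row=LF[3]=0
  step 2: row=0, L[0]='A', prepend. Next row=LF[0]=1
  step 3: row=1, L[1]='E', prepend. Next row=LF[1]=4
  step 4: row=4, L[4]='a', prepend. Next row=LF[4]=6
  step 5: row=6, L[6]='F', prepend. Next row=LF[6]=5
  step 6: row=5, L[5]='f', prepend. Next row=LF[5]=9
  step 7: row=9, L[9]='a', prepend. Next row=LF[9]=7
  step 8: row=7, L[7]='f', prepend. Next row=LF[7]=10
  step 9: row=10, L[10]='d', prepend. Next row=LF[10]=8
  step 10: row=8, L[8]='C', prepend. Next row=LF[8]=2
  step 11: row=2, L[2]='D', prepend. Next row=LF[2]=3
Reversed output: DCdfafFaEA$

Answer: DCdfafFaEA$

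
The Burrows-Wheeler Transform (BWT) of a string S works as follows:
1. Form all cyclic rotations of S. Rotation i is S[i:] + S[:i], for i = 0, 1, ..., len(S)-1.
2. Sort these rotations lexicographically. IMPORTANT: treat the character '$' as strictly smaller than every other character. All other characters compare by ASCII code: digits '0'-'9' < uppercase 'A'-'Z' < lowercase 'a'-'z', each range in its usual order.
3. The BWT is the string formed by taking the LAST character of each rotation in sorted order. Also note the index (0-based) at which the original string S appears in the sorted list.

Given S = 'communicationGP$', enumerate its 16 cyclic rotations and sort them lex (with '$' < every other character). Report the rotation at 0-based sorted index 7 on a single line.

Answer: ionGP$communicat

Derivation:
All 16 rotations (rotation i = S[i:]+S[:i]):
  rot[0] = communicationGP$
  rot[1] = ommunicationGP$c
  rot[2] = mmunicationGP$co
  rot[3] = municationGP$com
  rot[4] = unicationGP$comm
  rot[5] = nicationGP$commu
  rot[6] = icationGP$commun
  rot[7] = cationGP$communi
  rot[8] = ationGP$communic
  rot[9] = tionGP$communica
  rot[10] = ionGP$communicat
  rot[11] = onGP$communicati
  rot[12] = nGP$communicatio
  rot[13] = GP$communication
  rot[14] = P$communicationG
  rot[15] = $communicationGP
Sorted (with $ < everything):
  sorted[0] = $communicationGP
  sorted[1] = GP$communication
  sorted[2] = P$communicationG
  sorted[3] = ationGP$communic
  sorted[4] = cationGP$communi
  sorted[5] = communicationGP$
  sorted[6] = icationGP$commun
  sorted[7] = ionGP$communicat
  sorted[8] = mmunicationGP$co
  sorted[9] = municationGP$com
  sorted[10] = nGP$communicatio
  sorted[11] = nicationGP$commu
  sorted[12] = ommunicationGP$c
  sorted[13] = onGP$communicati
  sorted[14] = tionGP$communica
  sorted[15] = unicationGP$comm
sorted[7] = ionGP$communicat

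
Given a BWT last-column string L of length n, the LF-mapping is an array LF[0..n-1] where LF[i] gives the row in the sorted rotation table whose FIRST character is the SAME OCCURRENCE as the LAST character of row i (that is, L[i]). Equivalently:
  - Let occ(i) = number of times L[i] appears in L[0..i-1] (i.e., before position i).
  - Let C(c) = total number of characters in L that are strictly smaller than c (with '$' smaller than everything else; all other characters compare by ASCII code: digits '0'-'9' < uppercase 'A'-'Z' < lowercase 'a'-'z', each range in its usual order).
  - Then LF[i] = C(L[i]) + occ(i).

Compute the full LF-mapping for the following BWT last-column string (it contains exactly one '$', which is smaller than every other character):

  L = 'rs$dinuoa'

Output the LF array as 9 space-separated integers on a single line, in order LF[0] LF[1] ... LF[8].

Answer: 6 7 0 2 3 4 8 5 1

Derivation:
Char counts: '$':1, 'a':1, 'd':1, 'i':1, 'n':1, 'o':1, 'r':1, 's':1, 'u':1
C (first-col start): C('$')=0, C('a')=1, C('d')=2, C('i')=3, C('n')=4, C('o')=5, C('r')=6, C('s')=7, C('u')=8
L[0]='r': occ=0, LF[0]=C('r')+0=6+0=6
L[1]='s': occ=0, LF[1]=C('s')+0=7+0=7
L[2]='$': occ=0, LF[2]=C('$')+0=0+0=0
L[3]='d': occ=0, LF[3]=C('d')+0=2+0=2
L[4]='i': occ=0, LF[4]=C('i')+0=3+0=3
L[5]='n': occ=0, LF[5]=C('n')+0=4+0=4
L[6]='u': occ=0, LF[6]=C('u')+0=8+0=8
L[7]='o': occ=0, LF[7]=C('o')+0=5+0=5
L[8]='a': occ=0, LF[8]=C('a')+0=1+0=1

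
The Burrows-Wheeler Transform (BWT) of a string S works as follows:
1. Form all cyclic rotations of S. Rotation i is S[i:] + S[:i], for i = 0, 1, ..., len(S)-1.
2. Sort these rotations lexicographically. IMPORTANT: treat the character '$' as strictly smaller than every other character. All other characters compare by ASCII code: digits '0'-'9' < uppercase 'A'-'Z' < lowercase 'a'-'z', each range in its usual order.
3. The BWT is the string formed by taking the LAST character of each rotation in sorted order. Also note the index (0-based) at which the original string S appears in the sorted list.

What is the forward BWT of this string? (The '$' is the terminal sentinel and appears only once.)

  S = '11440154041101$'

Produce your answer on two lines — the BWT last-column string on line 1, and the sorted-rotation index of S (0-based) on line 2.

All 15 rotations (rotation i = S[i:]+S[:i]):
  rot[0] = 11440154041101$
  rot[1] = 1440154041101$1
  rot[2] = 440154041101$11
  rot[3] = 40154041101$114
  rot[4] = 0154041101$1144
  rot[5] = 154041101$11440
  rot[6] = 54041101$114401
  rot[7] = 4041101$1144015
  rot[8] = 041101$11440154
  rot[9] = 41101$114401540
  rot[10] = 1101$1144015404
  rot[11] = 101$11440154041
  rot[12] = 01$114401540411
  rot[13] = 1$1144015404110
  rot[14] = $11440154041101
Sorted (with $ < everything):
  sorted[0] = $11440154041101  (last char: '1')
  sorted[1] = 01$114401540411  (last char: '1')
  sorted[2] = 0154041101$1144  (last char: '4')
  sorted[3] = 041101$11440154  (last char: '4')
  sorted[4] = 1$1144015404110  (last char: '0')
  sorted[5] = 101$11440154041  (last char: '1')
  sorted[6] = 1101$1144015404  (last char: '4')
  sorted[7] = 11440154041101$  (last char: '$')
  sorted[8] = 1440154041101$1  (last char: '1')
  sorted[9] = 154041101$11440  (last char: '0')
  sorted[10] = 40154041101$114  (last char: '4')
  sorted[11] = 4041101$1144015  (last char: '5')
  sorted[12] = 41101$114401540  (last char: '0')
  sorted[13] = 440154041101$11  (last char: '1')
  sorted[14] = 54041101$114401  (last char: '1')
Last column: 1144014$1045011
Original string S is at sorted index 7

Answer: 1144014$1045011
7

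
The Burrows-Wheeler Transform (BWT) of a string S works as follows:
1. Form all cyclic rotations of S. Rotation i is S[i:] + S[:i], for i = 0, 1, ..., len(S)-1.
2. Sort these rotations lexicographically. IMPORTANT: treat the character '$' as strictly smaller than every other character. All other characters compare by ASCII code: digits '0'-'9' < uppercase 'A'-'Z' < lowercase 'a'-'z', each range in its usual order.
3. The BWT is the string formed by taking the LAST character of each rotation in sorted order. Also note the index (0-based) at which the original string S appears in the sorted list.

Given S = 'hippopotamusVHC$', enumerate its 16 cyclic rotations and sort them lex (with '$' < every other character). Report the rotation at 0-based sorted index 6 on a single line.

Answer: ippopotamusVHC$h

Derivation:
All 16 rotations (rotation i = S[i:]+S[:i]):
  rot[0] = hippopotamusVHC$
  rot[1] = ippopotamusVHC$h
  rot[2] = ppopotamusVHC$hi
  rot[3] = popotamusVHC$hip
  rot[4] = opotamusVHC$hipp
  rot[5] = potamusVHC$hippo
  rot[6] = otamusVHC$hippop
  rot[7] = tamusVHC$hippopo
  rot[8] = amusVHC$hippopot
  rot[9] = musVHC$hippopota
  rot[10] = usVHC$hippopotam
  rot[11] = sVHC$hippopotamu
  rot[12] = VHC$hippopotamus
  rot[13] = HC$hippopotamusV
  rot[14] = C$hippopotamusVH
  rot[15] = $hippopotamusVHC
Sorted (with $ < everything):
  sorted[0] = $hippopotamusVHC
  sorted[1] = C$hippopotamusVH
  sorted[2] = HC$hippopotamusV
  sorted[3] = VHC$hippopotamus
  sorted[4] = amusVHC$hippopot
  sorted[5] = hippopotamusVHC$
  sorted[6] = ippopotamusVHC$h
  sorted[7] = musVHC$hippopota
  sorted[8] = opotamusVHC$hipp
  sorted[9] = otamusVHC$hippop
  sorted[10] = popotamusVHC$hip
  sorted[11] = potamusVHC$hippo
  sorted[12] = ppopotamusVHC$hi
  sorted[13] = sVHC$hippopotamu
  sorted[14] = tamusVHC$hippopo
  sorted[15] = usVHC$hippopotam
sorted[6] = ippopotamusVHC$h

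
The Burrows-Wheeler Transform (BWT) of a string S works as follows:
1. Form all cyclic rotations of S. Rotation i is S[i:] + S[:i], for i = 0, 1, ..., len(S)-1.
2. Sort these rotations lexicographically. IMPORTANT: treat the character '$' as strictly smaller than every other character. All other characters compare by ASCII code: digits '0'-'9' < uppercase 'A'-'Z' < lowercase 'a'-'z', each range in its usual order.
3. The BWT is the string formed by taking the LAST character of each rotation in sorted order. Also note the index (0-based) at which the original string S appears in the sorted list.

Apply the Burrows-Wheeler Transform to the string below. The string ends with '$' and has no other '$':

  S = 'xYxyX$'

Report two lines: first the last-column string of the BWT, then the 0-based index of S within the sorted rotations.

All 6 rotations (rotation i = S[i:]+S[:i]):
  rot[0] = xYxyX$
  rot[1] = YxyX$x
  rot[2] = xyX$xY
  rot[3] = yX$xYx
  rot[4] = X$xYxy
  rot[5] = $xYxyX
Sorted (with $ < everything):
  sorted[0] = $xYxyX  (last char: 'X')
  sorted[1] = X$xYxy  (last char: 'y')
  sorted[2] = YxyX$x  (last char: 'x')
  sorted[3] = xYxyX$  (last char: '$')
  sorted[4] = xyX$xY  (last char: 'Y')
  sorted[5] = yX$xYx  (last char: 'x')
Last column: Xyx$Yx
Original string S is at sorted index 3

Answer: Xyx$Yx
3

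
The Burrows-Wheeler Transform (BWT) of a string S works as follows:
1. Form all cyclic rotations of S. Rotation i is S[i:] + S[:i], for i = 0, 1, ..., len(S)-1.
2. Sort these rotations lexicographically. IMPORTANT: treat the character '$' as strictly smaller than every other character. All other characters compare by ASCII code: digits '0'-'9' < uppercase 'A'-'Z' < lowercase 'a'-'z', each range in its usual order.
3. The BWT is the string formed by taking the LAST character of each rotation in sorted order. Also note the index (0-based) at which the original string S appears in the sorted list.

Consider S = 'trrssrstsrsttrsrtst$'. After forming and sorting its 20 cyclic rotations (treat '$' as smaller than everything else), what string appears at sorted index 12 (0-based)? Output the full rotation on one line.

All 20 rotations (rotation i = S[i:]+S[:i]):
  rot[0] = trrssrstsrsttrsrtst$
  rot[1] = rrssrstsrsttrsrtst$t
  rot[2] = rssrstsrsttrsrtst$tr
  rot[3] = ssrstsrsttrsrtst$trr
  rot[4] = srstsrsttrsrtst$trrs
  rot[5] = rstsrsttrsrtst$trrss
  rot[6] = stsrsttrsrtst$trrssr
  rot[7] = tsrsttrsrtst$trrssrs
  rot[8] = srsttrsrtst$trrssrst
  rot[9] = rsttrsrtst$trrssrsts
  rot[10] = sttrsrtst$trrssrstsr
  rot[11] = ttrsrtst$trrssrstsrs
  rot[12] = trsrtst$trrssrstsrst
  rot[13] = rsrtst$trrssrstsrstt
  rot[14] = srtst$trrssrstsrsttr
  rot[15] = rtst$trrssrstsrsttrs
  rot[16] = tst$trrssrstsrsttrsr
  rot[17] = st$trrssrstsrsttrsrt
  rot[18] = t$trrssrstsrsttrsrts
  rot[19] = $trrssrstsrsttrsrtst
Sorted (with $ < everything):
  sorted[0] = $trrssrstsrsttrsrtst
  sorted[1] = rrssrstsrsttrsrtst$t
  sorted[2] = rsrtst$trrssrstsrstt
  sorted[3] = rssrstsrsttrsrtst$tr
  sorted[4] = rstsrsttrsrtst$trrss
  sorted[5] = rsttrsrtst$trrssrsts
  sorted[6] = rtst$trrssrstsrsttrs
  sorted[7] = srstsrsttrsrtst$trrs
  sorted[8] = srsttrsrtst$trrssrst
  sorted[9] = srtst$trrssrstsrsttr
  sorted[10] = ssrstsrsttrsrtst$trr
  sorted[11] = st$trrssrstsrsttrsrt
  sorted[12] = stsrsttrsrtst$trrssr
  sorted[13] = sttrsrtst$trrssrstsr
  sorted[14] = t$trrssrstsrsttrsrts
  sorted[15] = trrssrstsrsttrsrtst$
  sorted[16] = trsrtst$trrssrstsrst
  sorted[17] = tsrsttrsrtst$trrssrs
  sorted[18] = tst$trrssrstsrsttrsr
  sorted[19] = ttrsrtst$trrssrstsrs
sorted[12] = stsrsttrsrtst$trrssr

Answer: stsrsttrsrtst$trrssr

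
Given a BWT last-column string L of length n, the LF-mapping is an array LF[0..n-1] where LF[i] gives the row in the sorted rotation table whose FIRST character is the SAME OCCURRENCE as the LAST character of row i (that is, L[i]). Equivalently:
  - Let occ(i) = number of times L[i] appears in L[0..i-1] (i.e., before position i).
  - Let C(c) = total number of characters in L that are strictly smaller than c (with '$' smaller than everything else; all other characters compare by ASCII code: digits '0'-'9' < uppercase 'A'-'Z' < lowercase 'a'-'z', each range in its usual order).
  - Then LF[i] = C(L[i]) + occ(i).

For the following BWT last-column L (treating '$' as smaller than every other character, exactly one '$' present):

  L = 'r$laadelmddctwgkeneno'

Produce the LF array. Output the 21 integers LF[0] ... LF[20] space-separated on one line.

Answer: 18 0 12 1 2 4 7 13 14 5 6 3 19 20 10 11 8 15 9 16 17

Derivation:
Char counts: '$':1, 'a':2, 'c':1, 'd':3, 'e':3, 'g':1, 'k':1, 'l':2, 'm':1, 'n':2, 'o':1, 'r':1, 't':1, 'w':1
C (first-col start): C('$')=0, C('a')=1, C('c')=3, C('d')=4, C('e')=7, C('g')=10, C('k')=11, C('l')=12, C('m')=14, C('n')=15, C('o')=17, C('r')=18, C('t')=19, C('w')=20
L[0]='r': occ=0, LF[0]=C('r')+0=18+0=18
L[1]='$': occ=0, LF[1]=C('$')+0=0+0=0
L[2]='l': occ=0, LF[2]=C('l')+0=12+0=12
L[3]='a': occ=0, LF[3]=C('a')+0=1+0=1
L[4]='a': occ=1, LF[4]=C('a')+1=1+1=2
L[5]='d': occ=0, LF[5]=C('d')+0=4+0=4
L[6]='e': occ=0, LF[6]=C('e')+0=7+0=7
L[7]='l': occ=1, LF[7]=C('l')+1=12+1=13
L[8]='m': occ=0, LF[8]=C('m')+0=14+0=14
L[9]='d': occ=1, LF[9]=C('d')+1=4+1=5
L[10]='d': occ=2, LF[10]=C('d')+2=4+2=6
L[11]='c': occ=0, LF[11]=C('c')+0=3+0=3
L[12]='t': occ=0, LF[12]=C('t')+0=19+0=19
L[13]='w': occ=0, LF[13]=C('w')+0=20+0=20
L[14]='g': occ=0, LF[14]=C('g')+0=10+0=10
L[15]='k': occ=0, LF[15]=C('k')+0=11+0=11
L[16]='e': occ=1, LF[16]=C('e')+1=7+1=8
L[17]='n': occ=0, LF[17]=C('n')+0=15+0=15
L[18]='e': occ=2, LF[18]=C('e')+2=7+2=9
L[19]='n': occ=1, LF[19]=C('n')+1=15+1=16
L[20]='o': occ=0, LF[20]=C('o')+0=17+0=17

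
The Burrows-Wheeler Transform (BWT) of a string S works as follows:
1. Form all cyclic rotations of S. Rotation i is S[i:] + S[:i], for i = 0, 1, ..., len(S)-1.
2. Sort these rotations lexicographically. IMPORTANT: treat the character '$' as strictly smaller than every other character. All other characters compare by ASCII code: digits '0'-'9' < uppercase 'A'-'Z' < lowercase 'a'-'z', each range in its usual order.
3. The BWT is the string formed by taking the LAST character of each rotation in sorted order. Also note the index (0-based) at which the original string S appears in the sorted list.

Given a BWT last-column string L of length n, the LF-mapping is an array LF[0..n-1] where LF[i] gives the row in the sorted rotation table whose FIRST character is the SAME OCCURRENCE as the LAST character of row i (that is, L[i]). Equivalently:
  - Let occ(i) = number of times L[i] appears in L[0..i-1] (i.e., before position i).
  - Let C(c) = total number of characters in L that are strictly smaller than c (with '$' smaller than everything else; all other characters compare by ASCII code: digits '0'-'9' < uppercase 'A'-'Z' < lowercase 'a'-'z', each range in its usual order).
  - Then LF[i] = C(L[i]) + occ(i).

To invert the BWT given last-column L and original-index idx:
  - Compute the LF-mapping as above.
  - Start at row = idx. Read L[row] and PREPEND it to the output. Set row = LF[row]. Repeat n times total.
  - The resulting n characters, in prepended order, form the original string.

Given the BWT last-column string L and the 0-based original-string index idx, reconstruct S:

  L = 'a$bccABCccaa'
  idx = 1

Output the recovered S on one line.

LF mapping: 4 0 7 8 9 1 2 3 10 11 5 6
Walk LF starting at row 1, prepending L[row]:
  step 1: row=1, L[1]='$', prepend. Next row=LF[1]=0
  step 2: row=0, L[0]='a', prepend. Next row=LF[0]=4
  step 3: row=4, L[4]='c', prepend. Next row=LF[4]=9
  step 4: row=9, L[9]='c', prepend. Next row=LF[9]=11
  step 5: row=11, L[11]='a', prepend. Next row=LF[11]=6
  step 6: row=6, L[6]='B', prepend. Next row=LF[6]=2
  step 7: row=2, L[2]='b', prepend. Next row=LF[2]=7
  step 8: row=7, L[7]='C', prepend. Next row=LF[7]=3
  step 9: row=3, L[3]='c', prepend. Next row=LF[3]=8
  step 10: row=8, L[8]='c', prepend. Next row=LF[8]=10
  step 11: row=10, L[10]='a', prepend. Next row=LF[10]=5
  step 12: row=5, L[5]='A', prepend. Next row=LF[5]=1
Reversed output: AaccCbBacca$

Answer: AaccCbBacca$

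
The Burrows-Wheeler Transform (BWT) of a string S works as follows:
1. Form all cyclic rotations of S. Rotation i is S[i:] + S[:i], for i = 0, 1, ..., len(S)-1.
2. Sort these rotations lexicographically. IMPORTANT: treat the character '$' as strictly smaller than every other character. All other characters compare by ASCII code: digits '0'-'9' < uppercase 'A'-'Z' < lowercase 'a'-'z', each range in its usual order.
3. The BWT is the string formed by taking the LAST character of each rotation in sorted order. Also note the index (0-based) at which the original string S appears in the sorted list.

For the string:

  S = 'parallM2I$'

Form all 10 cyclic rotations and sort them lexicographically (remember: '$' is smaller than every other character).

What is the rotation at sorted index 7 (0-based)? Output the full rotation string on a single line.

All 10 rotations (rotation i = S[i:]+S[:i]):
  rot[0] = parallM2I$
  rot[1] = arallM2I$p
  rot[2] = rallM2I$pa
  rot[3] = allM2I$par
  rot[4] = llM2I$para
  rot[5] = lM2I$paral
  rot[6] = M2I$parall
  rot[7] = 2I$parallM
  rot[8] = I$parallM2
  rot[9] = $parallM2I
Sorted (with $ < everything):
  sorted[0] = $parallM2I
  sorted[1] = 2I$parallM
  sorted[2] = I$parallM2
  sorted[3] = M2I$parall
  sorted[4] = allM2I$par
  sorted[5] = arallM2I$p
  sorted[6] = lM2I$paral
  sorted[7] = llM2I$para
  sorted[8] = parallM2I$
  sorted[9] = rallM2I$pa
sorted[7] = llM2I$para

Answer: llM2I$para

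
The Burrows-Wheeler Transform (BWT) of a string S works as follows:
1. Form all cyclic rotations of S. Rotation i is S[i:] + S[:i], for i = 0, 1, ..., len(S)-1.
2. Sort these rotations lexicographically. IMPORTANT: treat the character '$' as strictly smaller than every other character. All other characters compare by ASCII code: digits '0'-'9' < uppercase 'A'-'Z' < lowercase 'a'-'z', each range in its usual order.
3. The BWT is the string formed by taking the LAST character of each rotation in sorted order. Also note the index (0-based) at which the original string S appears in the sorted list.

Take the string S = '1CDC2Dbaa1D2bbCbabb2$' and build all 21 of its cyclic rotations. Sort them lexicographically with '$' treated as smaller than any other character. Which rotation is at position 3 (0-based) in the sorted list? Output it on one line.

All 21 rotations (rotation i = S[i:]+S[:i]):
  rot[0] = 1CDC2Dbaa1D2bbCbabb2$
  rot[1] = CDC2Dbaa1D2bbCbabb2$1
  rot[2] = DC2Dbaa1D2bbCbabb2$1C
  rot[3] = C2Dbaa1D2bbCbabb2$1CD
  rot[4] = 2Dbaa1D2bbCbabb2$1CDC
  rot[5] = Dbaa1D2bbCbabb2$1CDC2
  rot[6] = baa1D2bbCbabb2$1CDC2D
  rot[7] = aa1D2bbCbabb2$1CDC2Db
  rot[8] = a1D2bbCbabb2$1CDC2Dba
  rot[9] = 1D2bbCbabb2$1CDC2Dbaa
  rot[10] = D2bbCbabb2$1CDC2Dbaa1
  rot[11] = 2bbCbabb2$1CDC2Dbaa1D
  rot[12] = bbCbabb2$1CDC2Dbaa1D2
  rot[13] = bCbabb2$1CDC2Dbaa1D2b
  rot[14] = Cbabb2$1CDC2Dbaa1D2bb
  rot[15] = babb2$1CDC2Dbaa1D2bbC
  rot[16] = abb2$1CDC2Dbaa1D2bbCb
  rot[17] = bb2$1CDC2Dbaa1D2bbCba
  rot[18] = b2$1CDC2Dbaa1D2bbCbab
  rot[19] = 2$1CDC2Dbaa1D2bbCbabb
  rot[20] = $1CDC2Dbaa1D2bbCbabb2
Sorted (with $ < everything):
  sorted[0] = $1CDC2Dbaa1D2bbCbabb2
  sorted[1] = 1CDC2Dbaa1D2bbCbabb2$
  sorted[2] = 1D2bbCbabb2$1CDC2Dbaa
  sorted[3] = 2$1CDC2Dbaa1D2bbCbabb
  sorted[4] = 2Dbaa1D2bbCbabb2$1CDC
  sorted[5] = 2bbCbabb2$1CDC2Dbaa1D
  sorted[6] = C2Dbaa1D2bbCbabb2$1CD
  sorted[7] = CDC2Dbaa1D2bbCbabb2$1
  sorted[8] = Cbabb2$1CDC2Dbaa1D2bb
  sorted[9] = D2bbCbabb2$1CDC2Dbaa1
  sorted[10] = DC2Dbaa1D2bbCbabb2$1C
  sorted[11] = Dbaa1D2bbCbabb2$1CDC2
  sorted[12] = a1D2bbCbabb2$1CDC2Dba
  sorted[13] = aa1D2bbCbabb2$1CDC2Db
  sorted[14] = abb2$1CDC2Dbaa1D2bbCb
  sorted[15] = b2$1CDC2Dbaa1D2bbCbab
  sorted[16] = bCbabb2$1CDC2Dbaa1D2b
  sorted[17] = baa1D2bbCbabb2$1CDC2D
  sorted[18] = babb2$1CDC2Dbaa1D2bbC
  sorted[19] = bb2$1CDC2Dbaa1D2bbCba
  sorted[20] = bbCbabb2$1CDC2Dbaa1D2
sorted[3] = 2$1CDC2Dbaa1D2bbCbabb

Answer: 2$1CDC2Dbaa1D2bbCbabb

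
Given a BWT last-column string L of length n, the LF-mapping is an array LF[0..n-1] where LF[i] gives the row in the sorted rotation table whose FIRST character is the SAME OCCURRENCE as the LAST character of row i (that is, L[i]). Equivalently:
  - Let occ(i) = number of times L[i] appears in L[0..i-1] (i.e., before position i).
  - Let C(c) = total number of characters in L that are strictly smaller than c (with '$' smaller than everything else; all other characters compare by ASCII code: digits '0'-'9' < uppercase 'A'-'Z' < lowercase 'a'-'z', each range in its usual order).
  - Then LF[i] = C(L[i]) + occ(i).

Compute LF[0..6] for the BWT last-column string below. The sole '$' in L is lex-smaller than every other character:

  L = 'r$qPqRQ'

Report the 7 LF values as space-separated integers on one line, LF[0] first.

Answer: 6 0 4 1 5 3 2

Derivation:
Char counts: '$':1, 'P':1, 'Q':1, 'R':1, 'q':2, 'r':1
C (first-col start): C('$')=0, C('P')=1, C('Q')=2, C('R')=3, C('q')=4, C('r')=6
L[0]='r': occ=0, LF[0]=C('r')+0=6+0=6
L[1]='$': occ=0, LF[1]=C('$')+0=0+0=0
L[2]='q': occ=0, LF[2]=C('q')+0=4+0=4
L[3]='P': occ=0, LF[3]=C('P')+0=1+0=1
L[4]='q': occ=1, LF[4]=C('q')+1=4+1=5
L[5]='R': occ=0, LF[5]=C('R')+0=3+0=3
L[6]='Q': occ=0, LF[6]=C('Q')+0=2+0=2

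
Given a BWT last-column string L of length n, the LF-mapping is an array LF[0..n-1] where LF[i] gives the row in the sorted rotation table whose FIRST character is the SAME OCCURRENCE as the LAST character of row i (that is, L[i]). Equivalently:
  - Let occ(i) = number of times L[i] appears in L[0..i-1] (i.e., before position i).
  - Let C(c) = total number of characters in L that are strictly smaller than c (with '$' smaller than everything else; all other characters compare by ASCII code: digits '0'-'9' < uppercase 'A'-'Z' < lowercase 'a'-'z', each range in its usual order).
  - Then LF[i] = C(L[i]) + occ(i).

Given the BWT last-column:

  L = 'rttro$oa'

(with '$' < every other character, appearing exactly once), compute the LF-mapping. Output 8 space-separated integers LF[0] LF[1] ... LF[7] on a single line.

Char counts: '$':1, 'a':1, 'o':2, 'r':2, 't':2
C (first-col start): C('$')=0, C('a')=1, C('o')=2, C('r')=4, C('t')=6
L[0]='r': occ=0, LF[0]=C('r')+0=4+0=4
L[1]='t': occ=0, LF[1]=C('t')+0=6+0=6
L[2]='t': occ=1, LF[2]=C('t')+1=6+1=7
L[3]='r': occ=1, LF[3]=C('r')+1=4+1=5
L[4]='o': occ=0, LF[4]=C('o')+0=2+0=2
L[5]='$': occ=0, LF[5]=C('$')+0=0+0=0
L[6]='o': occ=1, LF[6]=C('o')+1=2+1=3
L[7]='a': occ=0, LF[7]=C('a')+0=1+0=1

Answer: 4 6 7 5 2 0 3 1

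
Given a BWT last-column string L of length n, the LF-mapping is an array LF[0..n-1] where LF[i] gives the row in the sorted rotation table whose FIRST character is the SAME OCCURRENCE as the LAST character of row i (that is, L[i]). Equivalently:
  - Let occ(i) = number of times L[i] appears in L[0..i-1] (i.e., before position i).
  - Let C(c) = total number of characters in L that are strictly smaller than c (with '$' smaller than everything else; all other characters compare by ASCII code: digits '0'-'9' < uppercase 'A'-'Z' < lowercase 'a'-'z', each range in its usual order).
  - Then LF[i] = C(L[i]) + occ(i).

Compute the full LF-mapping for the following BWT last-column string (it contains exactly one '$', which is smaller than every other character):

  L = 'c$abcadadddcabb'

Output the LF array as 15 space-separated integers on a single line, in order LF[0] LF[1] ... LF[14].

Char counts: '$':1, 'a':4, 'b':3, 'c':3, 'd':4
C (first-col start): C('$')=0, C('a')=1, C('b')=5, C('c')=8, C('d')=11
L[0]='c': occ=0, LF[0]=C('c')+0=8+0=8
L[1]='$': occ=0, LF[1]=C('$')+0=0+0=0
L[2]='a': occ=0, LF[2]=C('a')+0=1+0=1
L[3]='b': occ=0, LF[3]=C('b')+0=5+0=5
L[4]='c': occ=1, LF[4]=C('c')+1=8+1=9
L[5]='a': occ=1, LF[5]=C('a')+1=1+1=2
L[6]='d': occ=0, LF[6]=C('d')+0=11+0=11
L[7]='a': occ=2, LF[7]=C('a')+2=1+2=3
L[8]='d': occ=1, LF[8]=C('d')+1=11+1=12
L[9]='d': occ=2, LF[9]=C('d')+2=11+2=13
L[10]='d': occ=3, LF[10]=C('d')+3=11+3=14
L[11]='c': occ=2, LF[11]=C('c')+2=8+2=10
L[12]='a': occ=3, LF[12]=C('a')+3=1+3=4
L[13]='b': occ=1, LF[13]=C('b')+1=5+1=6
L[14]='b': occ=2, LF[14]=C('b')+2=5+2=7

Answer: 8 0 1 5 9 2 11 3 12 13 14 10 4 6 7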